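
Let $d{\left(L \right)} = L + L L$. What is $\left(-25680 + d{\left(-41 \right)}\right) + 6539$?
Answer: $-17501$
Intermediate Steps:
$d{\left(L \right)} = L + L^{2}$
$\left(-25680 + d{\left(-41 \right)}\right) + 6539 = \left(-25680 - 41 \left(1 - 41\right)\right) + 6539 = \left(-25680 - -1640\right) + 6539 = \left(-25680 + 1640\right) + 6539 = -24040 + 6539 = -17501$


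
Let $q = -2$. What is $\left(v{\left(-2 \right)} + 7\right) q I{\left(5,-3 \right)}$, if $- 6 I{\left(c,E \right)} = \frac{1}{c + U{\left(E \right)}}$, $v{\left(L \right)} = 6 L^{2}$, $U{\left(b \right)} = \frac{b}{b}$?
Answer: $\frac{31}{18} \approx 1.7222$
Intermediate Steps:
$U{\left(b \right)} = 1$
$I{\left(c,E \right)} = - \frac{1}{6 \left(1 + c\right)}$ ($I{\left(c,E \right)} = - \frac{1}{6 \left(c + 1\right)} = - \frac{1}{6 \left(1 + c\right)}$)
$\left(v{\left(-2 \right)} + 7\right) q I{\left(5,-3 \right)} = \left(6 \left(-2\right)^{2} + 7\right) \left(- 2 \left(- \frac{1}{6 + 6 \cdot 5}\right)\right) = \left(6 \cdot 4 + 7\right) \left(- 2 \left(- \frac{1}{6 + 30}\right)\right) = \left(24 + 7\right) \left(- 2 \left(- \frac{1}{36}\right)\right) = 31 \left(- 2 \left(\left(-1\right) \frac{1}{36}\right)\right) = 31 \left(\left(-2\right) \left(- \frac{1}{36}\right)\right) = 31 \cdot \frac{1}{18} = \frac{31}{18}$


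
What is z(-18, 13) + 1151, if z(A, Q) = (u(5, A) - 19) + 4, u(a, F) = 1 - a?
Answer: 1132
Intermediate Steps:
z(A, Q) = -19 (z(A, Q) = ((1 - 1*5) - 19) + 4 = ((1 - 5) - 19) + 4 = (-4 - 19) + 4 = -23 + 4 = -19)
z(-18, 13) + 1151 = -19 + 1151 = 1132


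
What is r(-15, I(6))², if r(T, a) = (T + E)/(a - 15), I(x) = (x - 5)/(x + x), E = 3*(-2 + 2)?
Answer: 32400/32041 ≈ 1.0112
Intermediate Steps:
E = 0 (E = 3*0 = 0)
I(x) = (-5 + x)/(2*x) (I(x) = (-5 + x)/((2*x)) = (-5 + x)*(1/(2*x)) = (-5 + x)/(2*x))
r(T, a) = T/(-15 + a) (r(T, a) = (T + 0)/(a - 15) = T/(-15 + a))
r(-15, I(6))² = (-15/(-15 + (½)*(-5 + 6)/6))² = (-15/(-15 + (½)*(⅙)*1))² = (-15/(-15 + 1/12))² = (-15/(-179/12))² = (-15*(-12/179))² = (180/179)² = 32400/32041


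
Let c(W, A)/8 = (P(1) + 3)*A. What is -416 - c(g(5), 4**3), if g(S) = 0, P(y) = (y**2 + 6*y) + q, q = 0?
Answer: -5536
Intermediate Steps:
P(y) = y**2 + 6*y (P(y) = (y**2 + 6*y) + 0 = y**2 + 6*y)
c(W, A) = 80*A (c(W, A) = 8*((1*(6 + 1) + 3)*A) = 8*((1*7 + 3)*A) = 8*((7 + 3)*A) = 8*(10*A) = 80*A)
-416 - c(g(5), 4**3) = -416 - 80*4**3 = -416 - 80*64 = -416 - 1*5120 = -416 - 5120 = -5536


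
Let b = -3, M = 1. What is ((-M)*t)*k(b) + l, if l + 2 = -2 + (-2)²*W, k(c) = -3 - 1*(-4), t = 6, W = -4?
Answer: -26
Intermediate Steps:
k(c) = 1 (k(c) = -3 + 4 = 1)
l = -20 (l = -2 + (-2 + (-2)²*(-4)) = -2 + (-2 + 4*(-4)) = -2 + (-2 - 16) = -2 - 18 = -20)
((-M)*t)*k(b) + l = (-1*1*6)*1 - 20 = -1*6*1 - 20 = -6*1 - 20 = -6 - 20 = -26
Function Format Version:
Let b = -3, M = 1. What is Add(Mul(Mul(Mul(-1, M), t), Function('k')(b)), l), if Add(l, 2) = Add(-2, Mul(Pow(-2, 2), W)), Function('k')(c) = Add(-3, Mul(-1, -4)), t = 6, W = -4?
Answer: -26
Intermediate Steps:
Function('k')(c) = 1 (Function('k')(c) = Add(-3, 4) = 1)
l = -20 (l = Add(-2, Add(-2, Mul(Pow(-2, 2), -4))) = Add(-2, Add(-2, Mul(4, -4))) = Add(-2, Add(-2, -16)) = Add(-2, -18) = -20)
Add(Mul(Mul(Mul(-1, M), t), Function('k')(b)), l) = Add(Mul(Mul(Mul(-1, 1), 6), 1), -20) = Add(Mul(Mul(-1, 6), 1), -20) = Add(Mul(-6, 1), -20) = Add(-6, -20) = -26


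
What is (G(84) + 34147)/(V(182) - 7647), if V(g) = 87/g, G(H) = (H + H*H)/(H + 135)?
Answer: -454110202/101591691 ≈ -4.4700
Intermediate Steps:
G(H) = (H + H**2)/(135 + H)
(G(84) + 34147)/(V(182) - 7647) = (84*(1 + 84)/(135 + 84) + 34147)/(87/182 - 7647) = (84*85/219 + 34147)/(87*(1/182) - 7647) = (84*(1/219)*85 + 34147)/(87/182 - 7647) = (2380/73 + 34147)/(-1391667/182) = (2495111/73)*(-182/1391667) = -454110202/101591691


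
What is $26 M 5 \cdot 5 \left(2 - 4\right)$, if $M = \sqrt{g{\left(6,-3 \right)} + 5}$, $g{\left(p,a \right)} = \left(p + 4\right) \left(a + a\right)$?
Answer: $- 1300 i \sqrt{55} \approx - 9641.1 i$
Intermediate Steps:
$g{\left(p,a \right)} = 2 a \left(4 + p\right)$ ($g{\left(p,a \right)} = \left(4 + p\right) 2 a = 2 a \left(4 + p\right)$)
$M = i \sqrt{55}$ ($M = \sqrt{2 \left(-3\right) \left(4 + 6\right) + 5} = \sqrt{2 \left(-3\right) 10 + 5} = \sqrt{-60 + 5} = \sqrt{-55} = i \sqrt{55} \approx 7.4162 i$)
$26 M 5 \cdot 5 \left(2 - 4\right) = 26 i \sqrt{55} \cdot 5 \cdot 5 \left(2 - 4\right) = 26 \cdot 5 i \sqrt{55} \cdot 5 \left(-2\right) = 26 \cdot 5 i \sqrt{55} \left(-10\right) = 26 \left(- 50 i \sqrt{55}\right) = - 1300 i \sqrt{55}$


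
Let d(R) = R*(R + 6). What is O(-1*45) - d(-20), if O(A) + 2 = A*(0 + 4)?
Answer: -462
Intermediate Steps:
d(R) = R*(6 + R)
O(A) = -2 + 4*A (O(A) = -2 + A*(0 + 4) = -2 + A*4 = -2 + 4*A)
O(-1*45) - d(-20) = (-2 + 4*(-1*45)) - (-20)*(6 - 20) = (-2 + 4*(-45)) - (-20)*(-14) = (-2 - 180) - 1*280 = -182 - 280 = -462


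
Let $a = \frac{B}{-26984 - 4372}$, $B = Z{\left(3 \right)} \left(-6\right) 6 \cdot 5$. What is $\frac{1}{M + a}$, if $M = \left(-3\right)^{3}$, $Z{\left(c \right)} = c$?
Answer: $- \frac{871}{23502} \approx -0.037061$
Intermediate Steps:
$B = -540$ ($B = 3 \left(-6\right) 6 \cdot 5 = 3 \left(\left(-36\right) 5\right) = 3 \left(-180\right) = -540$)
$M = -27$
$a = \frac{15}{871}$ ($a = - \frac{540}{-26984 - 4372} = - \frac{540}{-31356} = \left(-540\right) \left(- \frac{1}{31356}\right) = \frac{15}{871} \approx 0.017222$)
$\frac{1}{M + a} = \frac{1}{-27 + \frac{15}{871}} = \frac{1}{- \frac{23502}{871}} = - \frac{871}{23502}$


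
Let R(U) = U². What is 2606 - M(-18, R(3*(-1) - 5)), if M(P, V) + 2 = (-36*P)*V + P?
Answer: -38846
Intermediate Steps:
M(P, V) = -2 + P - 36*P*V (M(P, V) = -2 + ((-36*P)*V + P) = -2 + (-36*P*V + P) = -2 + (P - 36*P*V) = -2 + P - 36*P*V)
2606 - M(-18, R(3*(-1) - 5)) = 2606 - (-2 - 18 - 36*(-18)*(3*(-1) - 5)²) = 2606 - (-2 - 18 - 36*(-18)*(-3 - 5)²) = 2606 - (-2 - 18 - 36*(-18)*(-8)²) = 2606 - (-2 - 18 - 36*(-18)*64) = 2606 - (-2 - 18 + 41472) = 2606 - 1*41452 = 2606 - 41452 = -38846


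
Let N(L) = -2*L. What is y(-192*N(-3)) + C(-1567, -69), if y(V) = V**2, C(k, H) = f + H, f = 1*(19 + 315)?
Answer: 1327369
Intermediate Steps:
f = 334 (f = 1*334 = 334)
C(k, H) = 334 + H
y(-192*N(-3)) + C(-1567, -69) = (-(-384)*(-3))**2 + (334 - 69) = (-192*6)**2 + 265 = (-1152)**2 + 265 = 1327104 + 265 = 1327369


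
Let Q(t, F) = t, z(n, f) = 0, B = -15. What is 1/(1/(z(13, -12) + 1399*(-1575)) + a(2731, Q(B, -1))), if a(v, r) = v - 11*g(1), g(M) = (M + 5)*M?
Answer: 2203425/5872127624 ≈ 0.00037523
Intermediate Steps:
g(M) = M*(5 + M) (g(M) = (5 + M)*M = M*(5 + M))
a(v, r) = -66 + v (a(v, r) = v - 11*(5 + 1) = v - 11*6 = v - 66 = -66 + v)
1/(1/(z(13, -12) + 1399*(-1575)) + a(2731, Q(B, -1))) = 1/(1/(0 + 1399*(-1575)) + (-66 + 2731)) = 1/(1/(0 - 2203425) + 2665) = 1/(1/(-2203425) + 2665) = 1/(-1/2203425 + 2665) = 1/(5872127624/2203425) = 2203425/5872127624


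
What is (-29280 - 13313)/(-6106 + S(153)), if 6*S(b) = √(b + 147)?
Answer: 780218574/111849683 + 212965*√3/111849683 ≈ 6.9789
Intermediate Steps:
S(b) = √(147 + b)/6 (S(b) = √(b + 147)/6 = √(147 + b)/6)
(-29280 - 13313)/(-6106 + S(153)) = (-29280 - 13313)/(-6106 + √(147 + 153)/6) = -42593/(-6106 + √300/6) = -42593/(-6106 + (10*√3)/6) = -42593/(-6106 + 5*√3/3)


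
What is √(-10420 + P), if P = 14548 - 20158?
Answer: I*√16030 ≈ 126.61*I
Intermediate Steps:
P = -5610
√(-10420 + P) = √(-10420 - 5610) = √(-16030) = I*√16030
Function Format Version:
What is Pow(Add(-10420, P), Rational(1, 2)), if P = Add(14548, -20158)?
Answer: Mul(I, Pow(16030, Rational(1, 2))) ≈ Mul(126.61, I)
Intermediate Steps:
P = -5610
Pow(Add(-10420, P), Rational(1, 2)) = Pow(Add(-10420, -5610), Rational(1, 2)) = Pow(-16030, Rational(1, 2)) = Mul(I, Pow(16030, Rational(1, 2)))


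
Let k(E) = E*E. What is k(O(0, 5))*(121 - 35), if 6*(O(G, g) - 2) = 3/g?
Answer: 18963/50 ≈ 379.26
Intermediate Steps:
O(G, g) = 2 + 1/(2*g) (O(G, g) = 2 + (3/g)/6 = 2 + 1/(2*g))
k(E) = E²
k(O(0, 5))*(121 - 35) = (2 + (½)/5)²*(121 - 35) = (2 + (½)*(⅕))²*86 = (2 + ⅒)²*86 = (21/10)²*86 = (441/100)*86 = 18963/50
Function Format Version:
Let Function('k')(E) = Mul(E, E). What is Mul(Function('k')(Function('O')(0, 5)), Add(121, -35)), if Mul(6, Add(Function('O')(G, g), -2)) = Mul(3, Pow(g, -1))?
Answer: Rational(18963, 50) ≈ 379.26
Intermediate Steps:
Function('O')(G, g) = Add(2, Mul(Rational(1, 2), Pow(g, -1))) (Function('O')(G, g) = Add(2, Mul(Rational(1, 6), Mul(3, Pow(g, -1)))) = Add(2, Mul(Rational(1, 2), Pow(g, -1))))
Function('k')(E) = Pow(E, 2)
Mul(Function('k')(Function('O')(0, 5)), Add(121, -35)) = Mul(Pow(Add(2, Mul(Rational(1, 2), Pow(5, -1))), 2), Add(121, -35)) = Mul(Pow(Add(2, Mul(Rational(1, 2), Rational(1, 5))), 2), 86) = Mul(Pow(Add(2, Rational(1, 10)), 2), 86) = Mul(Pow(Rational(21, 10), 2), 86) = Mul(Rational(441, 100), 86) = Rational(18963, 50)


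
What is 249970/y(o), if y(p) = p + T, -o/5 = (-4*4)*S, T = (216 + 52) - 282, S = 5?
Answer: 124985/193 ≈ 647.59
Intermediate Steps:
T = -14 (T = 268 - 282 = -14)
o = 400 (o = -5*(-4*4)*5 = -(-80)*5 = -5*(-80) = 400)
y(p) = -14 + p (y(p) = p - 14 = -14 + p)
249970/y(o) = 249970/(-14 + 400) = 249970/386 = 249970*(1/386) = 124985/193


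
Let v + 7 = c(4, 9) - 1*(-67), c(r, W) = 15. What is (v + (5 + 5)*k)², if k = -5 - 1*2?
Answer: 25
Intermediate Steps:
k = -7 (k = -5 - 2 = -7)
v = 75 (v = -7 + (15 - 1*(-67)) = -7 + (15 + 67) = -7 + 82 = 75)
(v + (5 + 5)*k)² = (75 + (5 + 5)*(-7))² = (75 + 10*(-7))² = (75 - 70)² = 5² = 25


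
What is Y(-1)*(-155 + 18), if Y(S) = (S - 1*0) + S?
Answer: 274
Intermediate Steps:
Y(S) = 2*S (Y(S) = (S + 0) + S = S + S = 2*S)
Y(-1)*(-155 + 18) = (2*(-1))*(-155 + 18) = -2*(-137) = 274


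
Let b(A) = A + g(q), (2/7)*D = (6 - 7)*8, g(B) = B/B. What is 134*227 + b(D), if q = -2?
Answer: 30391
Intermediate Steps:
g(B) = 1
D = -28 (D = 7*((6 - 7)*8)/2 = 7*(-1*8)/2 = (7/2)*(-8) = -28)
b(A) = 1 + A (b(A) = A + 1 = 1 + A)
134*227 + b(D) = 134*227 + (1 - 28) = 30418 - 27 = 30391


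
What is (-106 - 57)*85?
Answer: -13855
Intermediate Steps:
(-106 - 57)*85 = -163*85 = -13855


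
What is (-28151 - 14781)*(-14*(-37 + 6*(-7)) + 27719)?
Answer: -1237514900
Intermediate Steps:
(-28151 - 14781)*(-14*(-37 + 6*(-7)) + 27719) = -42932*(-14*(-37 - 42) + 27719) = -42932*(-14*(-79) + 27719) = -42932*(1106 + 27719) = -42932*28825 = -1237514900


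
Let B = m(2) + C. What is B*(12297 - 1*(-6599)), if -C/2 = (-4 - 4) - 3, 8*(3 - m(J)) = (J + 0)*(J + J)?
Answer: 453504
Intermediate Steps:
m(J) = 3 - J²/4 (m(J) = 3 - (J + 0)*(J + J)/8 = 3 - J*2*J/8 = 3 - J²/4)
C = 22 (C = -2*((-4 - 4) - 3) = -2*(-8 - 3) = -2*(-11) = 22)
B = 24 (B = (3 - ¼*2²) + 22 = (3 - ¼*4) + 22 = (3 - 1) + 22 = 2 + 22 = 24)
B*(12297 - 1*(-6599)) = 24*(12297 - 1*(-6599)) = 24*(12297 + 6599) = 24*18896 = 453504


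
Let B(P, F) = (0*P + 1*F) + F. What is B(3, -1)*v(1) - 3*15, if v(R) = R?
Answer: -47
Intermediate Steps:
B(P, F) = 2*F (B(P, F) = (0 + F) + F = F + F = 2*F)
B(3, -1)*v(1) - 3*15 = (2*(-1))*1 - 3*15 = -2*1 - 45 = -2 - 45 = -47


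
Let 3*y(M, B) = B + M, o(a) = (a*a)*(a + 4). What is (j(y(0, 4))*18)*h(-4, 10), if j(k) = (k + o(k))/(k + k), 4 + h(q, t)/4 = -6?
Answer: -2920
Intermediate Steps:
o(a) = a**2*(4 + a)
h(q, t) = -40 (h(q, t) = -16 + 4*(-6) = -16 - 24 = -40)
y(M, B) = B/3 + M/3 (y(M, B) = (B + M)/3 = B/3 + M/3)
j(k) = (k + k**2*(4 + k))/(2*k) (j(k) = (k + k**2*(4 + k))/(k + k) = (k + k**2*(4 + k))/((2*k)) = (k + k**2*(4 + k))*(1/(2*k)) = (k + k**2*(4 + k))/(2*k))
(j(y(0, 4))*18)*h(-4, 10) = ((1/2 + ((1/3)*4 + (1/3)*0)*(4 + ((1/3)*4 + (1/3)*0))/2)*18)*(-40) = ((1/2 + (4/3 + 0)*(4 + (4/3 + 0))/2)*18)*(-40) = ((1/2 + (1/2)*(4/3)*(4 + 4/3))*18)*(-40) = ((1/2 + (1/2)*(4/3)*(16/3))*18)*(-40) = ((1/2 + 32/9)*18)*(-40) = ((73/18)*18)*(-40) = 73*(-40) = -2920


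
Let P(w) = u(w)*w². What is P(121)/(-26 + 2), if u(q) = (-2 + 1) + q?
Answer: -73205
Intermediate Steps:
u(q) = -1 + q
P(w) = w²*(-1 + w) (P(w) = (-1 + w)*w² = w²*(-1 + w))
P(121)/(-26 + 2) = (121²*(-1 + 121))/(-26 + 2) = (14641*120)/(-24) = -1/24*1756920 = -73205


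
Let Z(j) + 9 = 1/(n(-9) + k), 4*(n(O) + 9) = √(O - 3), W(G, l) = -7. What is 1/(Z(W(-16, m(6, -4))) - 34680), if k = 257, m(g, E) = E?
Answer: (-√3 + 496*I)/(-17205742*I + 34689*√3) ≈ -2.8828e-5 + 1.1713e-14*I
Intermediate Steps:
n(O) = -9 + √(-3 + O)/4 (n(O) = -9 + √(O - 3)/4 = -9 + √(-3 + O)/4)
Z(j) = -9 + 1/(248 + I*√3/2) (Z(j) = -9 + 1/((-9 + √(-3 - 9)/4) + 257) = -9 + 1/((-9 + √(-12)/4) + 257) = -9 + 1/((-9 + (2*I*√3)/4) + 257) = -9 + 1/((-9 + I*√3/2) + 257) = -9 + 1/(248 + I*√3/2))
1/(Z(W(-16, m(6, -4))) - 34680) = 1/((-9*√3 + 4462*I)/(√3 - 496*I) - 34680) = 1/(-34680 + (-9*√3 + 4462*I)/(√3 - 496*I))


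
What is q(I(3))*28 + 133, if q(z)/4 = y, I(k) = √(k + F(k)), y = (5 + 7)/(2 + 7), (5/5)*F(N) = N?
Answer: 847/3 ≈ 282.33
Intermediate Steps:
F(N) = N
y = 4/3 (y = 12/9 = 12*(⅑) = 4/3 ≈ 1.3333)
I(k) = √2*√k (I(k) = √(k + k) = √(2*k) = √2*√k)
q(z) = 16/3 (q(z) = 4*(4/3) = 16/3)
q(I(3))*28 + 133 = (16/3)*28 + 133 = 448/3 + 133 = 847/3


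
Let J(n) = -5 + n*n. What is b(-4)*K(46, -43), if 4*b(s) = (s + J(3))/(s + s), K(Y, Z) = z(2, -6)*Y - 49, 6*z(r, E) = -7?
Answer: 0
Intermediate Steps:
J(n) = -5 + n²
z(r, E) = -7/6 (z(r, E) = (⅙)*(-7) = -7/6)
K(Y, Z) = -49 - 7*Y/6 (K(Y, Z) = -7*Y/6 - 49 = -49 - 7*Y/6)
b(s) = (4 + s)/(8*s) (b(s) = ((s + (-5 + 3²))/(s + s))/4 = ((s + (-5 + 9))/((2*s)))/4 = ((s + 4)*(1/(2*s)))/4 = ((4 + s)*(1/(2*s)))/4 = ((4 + s)/(2*s))/4 = (4 + s)/(8*s))
b(-4)*K(46, -43) = ((⅛)*(4 - 4)/(-4))*(-49 - 7/6*46) = ((⅛)*(-¼)*0)*(-49 - 161/3) = 0*(-308/3) = 0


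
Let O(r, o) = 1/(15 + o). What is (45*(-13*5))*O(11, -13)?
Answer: -2925/2 ≈ -1462.5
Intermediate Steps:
(45*(-13*5))*O(11, -13) = (45*(-13*5))/(15 - 13) = (45*(-65))/2 = -2925*½ = -2925/2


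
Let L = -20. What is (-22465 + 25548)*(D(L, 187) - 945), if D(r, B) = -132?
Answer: -3320391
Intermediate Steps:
(-22465 + 25548)*(D(L, 187) - 945) = (-22465 + 25548)*(-132 - 945) = 3083*(-1077) = -3320391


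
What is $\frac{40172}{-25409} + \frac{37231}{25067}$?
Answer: $- \frac{60989045}{636927403} \approx -0.095755$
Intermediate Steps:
$\frac{40172}{-25409} + \frac{37231}{25067} = 40172 \left(- \frac{1}{25409}\right) + 37231 \cdot \frac{1}{25067} = - \frac{40172}{25409} + \frac{37231}{25067} = - \frac{60989045}{636927403}$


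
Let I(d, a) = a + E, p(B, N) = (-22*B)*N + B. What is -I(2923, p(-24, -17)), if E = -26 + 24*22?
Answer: 8498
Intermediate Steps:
E = 502 (E = -26 + 528 = 502)
p(B, N) = B - 22*B*N (p(B, N) = -22*B*N + B = B - 22*B*N)
I(d, a) = 502 + a (I(d, a) = a + 502 = 502 + a)
-I(2923, p(-24, -17)) = -(502 - 24*(1 - 22*(-17))) = -(502 - 24*(1 + 374)) = -(502 - 24*375) = -(502 - 9000) = -1*(-8498) = 8498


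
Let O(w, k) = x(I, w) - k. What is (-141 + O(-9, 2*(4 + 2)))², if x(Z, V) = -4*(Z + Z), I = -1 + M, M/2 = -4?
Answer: 6561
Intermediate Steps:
M = -8 (M = 2*(-4) = -8)
I = -9 (I = -1 - 8 = -9)
x(Z, V) = -8*Z
O(w, k) = 72 - k (O(w, k) = -8*(-9) - k = 72 - k)
(-141 + O(-9, 2*(4 + 2)))² = (-141 + (72 - 2*(4 + 2)))² = (-141 + (72 - 2*6))² = (-141 + (72 - 1*12))² = (-141 + (72 - 12))² = (-141 + 60)² = (-81)² = 6561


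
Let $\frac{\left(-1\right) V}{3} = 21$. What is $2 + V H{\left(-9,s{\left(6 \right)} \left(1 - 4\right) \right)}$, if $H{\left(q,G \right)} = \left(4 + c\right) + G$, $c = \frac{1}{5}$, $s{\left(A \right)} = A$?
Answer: $\frac{4357}{5} \approx 871.4$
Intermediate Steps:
$c = \frac{1}{5} \approx 0.2$
$H{\left(q,G \right)} = \frac{21}{5} + G$ ($H{\left(q,G \right)} = \left(4 + \frac{1}{5}\right) + G = \frac{21}{5} + G$)
$V = -63$ ($V = \left(-3\right) 21 = -63$)
$2 + V H{\left(-9,s{\left(6 \right)} \left(1 - 4\right) \right)} = 2 - 63 \left(\frac{21}{5} + 6 \left(1 - 4\right)\right) = 2 - 63 \left(\frac{21}{5} + 6 \left(-3\right)\right) = 2 - 63 \left(\frac{21}{5} - 18\right) = 2 - - \frac{4347}{5} = 2 + \frac{4347}{5} = \frac{4357}{5}$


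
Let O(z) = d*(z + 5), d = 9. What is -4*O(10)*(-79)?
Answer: 42660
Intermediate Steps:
O(z) = 45 + 9*z (O(z) = 9*(z + 5) = 9*(5 + z) = 45 + 9*z)
-4*O(10)*(-79) = -4*(45 + 9*10)*(-79) = -4*(45 + 90)*(-79) = -4*135*(-79) = -540*(-79) = 42660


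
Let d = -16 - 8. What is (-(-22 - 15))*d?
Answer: -888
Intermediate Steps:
d = -24
(-(-22 - 15))*d = -(-22 - 15)*(-24) = -1*(-37)*(-24) = 37*(-24) = -888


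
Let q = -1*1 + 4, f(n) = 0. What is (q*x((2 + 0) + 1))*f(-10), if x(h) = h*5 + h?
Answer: 0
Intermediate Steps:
x(h) = 6*h (x(h) = 5*h + h = 6*h)
q = 3 (q = -1 + 4 = 3)
(q*x((2 + 0) + 1))*f(-10) = (3*(6*((2 + 0) + 1)))*0 = (3*(6*(2 + 1)))*0 = (3*(6*3))*0 = (3*18)*0 = 54*0 = 0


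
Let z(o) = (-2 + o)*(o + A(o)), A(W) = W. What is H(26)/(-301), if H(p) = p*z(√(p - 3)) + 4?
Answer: -1200/301 + 104*√23/301 ≈ -2.3297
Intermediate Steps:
z(o) = 2*o*(-2 + o) (z(o) = (-2 + o)*(o + o) = (-2 + o)*(2*o) = 2*o*(-2 + o))
H(p) = 4 + 2*p*√(-3 + p)*(-2 + √(-3 + p)) (H(p) = p*(2*√(p - 3)*(-2 + √(p - 3))) + 4 = p*(2*√(-3 + p)*(-2 + √(-3 + p))) + 4 = 2*p*√(-3 + p)*(-2 + √(-3 + p)) + 4 = 4 + 2*p*√(-3 + p)*(-2 + √(-3 + p)))
H(26)/(-301) = (4 + 2*26*(-3 + 26 - 2*√(-3 + 26)))/(-301) = (4 + 2*26*(-3 + 26 - 2*√23))*(-1/301) = (4 + 2*26*(23 - 2*√23))*(-1/301) = (4 + (1196 - 104*√23))*(-1/301) = (1200 - 104*√23)*(-1/301) = -1200/301 + 104*√23/301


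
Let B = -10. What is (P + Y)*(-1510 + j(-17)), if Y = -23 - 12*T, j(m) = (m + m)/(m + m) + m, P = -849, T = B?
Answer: 1147552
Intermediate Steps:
T = -10
j(m) = 1 + m (j(m) = (2*m)/((2*m)) + m = (2*m)*(1/(2*m)) + m = 1 + m)
Y = 97 (Y = -23 - 12*(-10) = -23 + 120 = 97)
(P + Y)*(-1510 + j(-17)) = (-849 + 97)*(-1510 + (1 - 17)) = -752*(-1510 - 16) = -752*(-1526) = 1147552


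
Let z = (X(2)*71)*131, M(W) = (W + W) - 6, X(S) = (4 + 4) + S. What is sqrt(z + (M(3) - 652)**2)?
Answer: sqrt(518114) ≈ 719.80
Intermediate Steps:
X(S) = 8 + S
M(W) = -6 + 2*W (M(W) = 2*W - 6 = -6 + 2*W)
z = 93010 (z = ((8 + 2)*71)*131 = (10*71)*131 = 710*131 = 93010)
sqrt(z + (M(3) - 652)**2) = sqrt(93010 + ((-6 + 2*3) - 652)**2) = sqrt(93010 + ((-6 + 6) - 652)**2) = sqrt(93010 + (0 - 652)**2) = sqrt(93010 + (-652)**2) = sqrt(93010 + 425104) = sqrt(518114)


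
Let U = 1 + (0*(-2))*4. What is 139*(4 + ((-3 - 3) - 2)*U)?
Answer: -556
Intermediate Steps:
U = 1 (U = 1 + 0*4 = 1 + 0 = 1)
139*(4 + ((-3 - 3) - 2)*U) = 139*(4 + ((-3 - 3) - 2)*1) = 139*(4 + (-6 - 2)*1) = 139*(4 - 8*1) = 139*(4 - 8) = 139*(-4) = -556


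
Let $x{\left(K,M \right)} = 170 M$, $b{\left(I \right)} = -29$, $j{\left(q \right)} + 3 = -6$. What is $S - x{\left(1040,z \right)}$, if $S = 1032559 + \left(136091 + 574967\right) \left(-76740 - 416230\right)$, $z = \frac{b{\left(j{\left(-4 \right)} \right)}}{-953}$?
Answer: $- \frac{334054355909983}{953} \approx -3.5053 \cdot 10^{11}$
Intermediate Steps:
$j{\left(q \right)} = -9$ ($j{\left(q \right)} = -3 - 6 = -9$)
$z = \frac{29}{953}$ ($z = - \frac{29}{-953} = \left(-29\right) \left(- \frac{1}{953}\right) = \frac{29}{953} \approx 0.03043$)
$S = -350529229701$ ($S = 1032559 + 711058 \left(-492970\right) = 1032559 - 350530262260 = -350529229701$)
$S - x{\left(1040,z \right)} = -350529229701 - 170 \cdot \frac{29}{953} = -350529229701 - \frac{4930}{953} = - \frac{334054355909983}{953}$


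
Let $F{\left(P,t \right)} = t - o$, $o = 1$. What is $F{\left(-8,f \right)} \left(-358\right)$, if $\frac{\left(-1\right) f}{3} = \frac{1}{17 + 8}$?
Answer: $\frac{10024}{25} \approx 400.96$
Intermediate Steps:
$f = - \frac{3}{25}$ ($f = - \frac{3}{17 + 8} = - \frac{3}{25} \approx -0.12$)
$F{\left(P,t \right)} = -1 + t$ ($F{\left(P,t \right)} = t - 1 = -1 + t$)
$F{\left(-8,f \right)} \left(-358\right) = \left(-1 - \frac{3}{25}\right) \left(-358\right) = \left(- \frac{28}{25}\right) \left(-358\right) = \frac{10024}{25}$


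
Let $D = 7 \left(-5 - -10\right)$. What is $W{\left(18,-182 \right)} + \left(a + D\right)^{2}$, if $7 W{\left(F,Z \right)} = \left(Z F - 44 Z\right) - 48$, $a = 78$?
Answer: $\frac{94067}{7} \approx 13438.0$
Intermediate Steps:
$W{\left(F,Z \right)} = - \frac{48}{7} - \frac{44 Z}{7} + \frac{F Z}{7}$ ($W{\left(F,Z \right)} = \frac{\left(Z F - 44 Z\right) - 48}{7} = \frac{\left(F Z - 44 Z\right) - 48}{7} = \frac{\left(- 44 Z + F Z\right) - 48}{7} = \frac{-48 - 44 Z + F Z}{7} = - \frac{48}{7} - \frac{44 Z}{7} + \frac{F Z}{7}$)
$D = 35$ ($D = 7 \left(-5 + 10\right) = 7 \cdot 5 = 35$)
$W{\left(18,-182 \right)} + \left(a + D\right)^{2} = \left(- \frac{48}{7} - -1144 + \frac{1}{7} \cdot 18 \left(-182\right)\right) + \left(78 + 35\right)^{2} = \left(- \frac{48}{7} + 1144 - 468\right) + 113^{2} = \frac{4684}{7} + 12769 = \frac{94067}{7}$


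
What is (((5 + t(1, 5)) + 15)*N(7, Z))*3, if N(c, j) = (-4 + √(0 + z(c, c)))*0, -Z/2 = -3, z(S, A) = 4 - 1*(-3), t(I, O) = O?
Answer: 0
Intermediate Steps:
z(S, A) = 7 (z(S, A) = 4 + 3 = 7)
Z = 6 (Z = -2*(-3) = 6)
N(c, j) = 0 (N(c, j) = (-4 + √(0 + 7))*0 = (-4 + √7)*0 = 0)
(((5 + t(1, 5)) + 15)*N(7, Z))*3 = (((5 + 5) + 15)*0)*3 = ((10 + 15)*0)*3 = (25*0)*3 = 0*3 = 0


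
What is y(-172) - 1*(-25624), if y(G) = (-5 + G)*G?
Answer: 56068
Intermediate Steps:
y(G) = G*(-5 + G)
y(-172) - 1*(-25624) = -172*(-5 - 172) - 1*(-25624) = -172*(-177) + 25624 = 30444 + 25624 = 56068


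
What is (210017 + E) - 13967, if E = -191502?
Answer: 4548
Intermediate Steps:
(210017 + E) - 13967 = (210017 - 191502) - 13967 = 18515 - 13967 = 4548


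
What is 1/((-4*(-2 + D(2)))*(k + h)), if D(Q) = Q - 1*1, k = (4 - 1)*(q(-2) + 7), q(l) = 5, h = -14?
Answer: 1/88 ≈ 0.011364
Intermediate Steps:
k = 36 (k = (4 - 1)*(5 + 7) = 3*12 = 36)
D(Q) = -1 + Q (D(Q) = Q - 1 = -1 + Q)
1/((-4*(-2 + D(2)))*(k + h)) = 1/((-4*(-2 + (-1 + 2)))*(36 - 14)) = 1/(-4*(-2 + 1)*22) = 1/(-4*(-1)*22) = 1/(4*22) = 1/88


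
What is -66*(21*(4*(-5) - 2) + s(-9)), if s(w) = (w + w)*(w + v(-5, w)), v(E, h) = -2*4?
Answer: 10296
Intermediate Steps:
v(E, h) = -8
s(w) = 2*w*(-8 + w) (s(w) = (w + w)*(w - 8) = (2*w)*(-8 + w) = 2*w*(-8 + w))
-66*(21*(4*(-5) - 2) + s(-9)) = -66*(21*(4*(-5) - 2) + 2*(-9)*(-8 - 9)) = -66*(21*(-20 - 2) + 2*(-9)*(-17)) = -66*(21*(-22) + 306) = -66*(-462 + 306) = -66*(-156) = 10296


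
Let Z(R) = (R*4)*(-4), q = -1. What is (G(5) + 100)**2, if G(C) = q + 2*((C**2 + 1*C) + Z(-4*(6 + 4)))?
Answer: 2070721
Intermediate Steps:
Z(R) = -16*R (Z(R) = (4*R)*(-4) = -16*R)
G(C) = 1279 + 2*C + 2*C**2 (G(C) = -1 + 2*((C**2 + 1*C) - (-64)*(6 + 4)) = -1 + 2*((C**2 + C) - (-64)*10) = -1 + 2*((C + C**2) - 16*(-40)) = -1 + 2*((C + C**2) + 640) = -1 + 2*(640 + C + C**2) = -1 + (1280 + 2*C + 2*C**2) = 1279 + 2*C + 2*C**2)
(G(5) + 100)**2 = ((1279 + 2*5 + 2*5**2) + 100)**2 = ((1279 + 10 + 2*25) + 100)**2 = ((1279 + 10 + 50) + 100)**2 = (1339 + 100)**2 = 1439**2 = 2070721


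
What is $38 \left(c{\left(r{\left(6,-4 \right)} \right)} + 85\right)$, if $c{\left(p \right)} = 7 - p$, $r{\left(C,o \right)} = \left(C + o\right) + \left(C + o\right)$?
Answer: $3344$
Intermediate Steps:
$r{\left(C,o \right)} = 2 C + 2 o$
$38 \left(c{\left(r{\left(6,-4 \right)} \right)} + 85\right) = 38 \left(\left(7 - \left(2 \cdot 6 + 2 \left(-4\right)\right)\right) + 85\right) = 38 \left(\left(7 - \left(12 - 8\right)\right) + 85\right) = 38 \left(\left(7 - 4\right) + 85\right) = 38 \left(3 + 85\right) = 38 \cdot 88 = 3344$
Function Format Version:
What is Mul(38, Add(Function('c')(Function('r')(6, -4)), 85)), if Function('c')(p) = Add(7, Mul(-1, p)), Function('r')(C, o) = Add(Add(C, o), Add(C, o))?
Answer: 3344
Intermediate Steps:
Function('r')(C, o) = Add(Mul(2, C), Mul(2, o))
Mul(38, Add(Function('c')(Function('r')(6, -4)), 85)) = Mul(38, Add(Add(7, Mul(-1, Add(Mul(2, 6), Mul(2, -4)))), 85)) = Mul(38, Add(Add(7, Mul(-1, Add(12, -8))), 85)) = Mul(38, Add(Add(7, Mul(-1, 4)), 85)) = Mul(38, Add(Add(7, -4), 85)) = Mul(38, Add(3, 85)) = Mul(38, 88) = 3344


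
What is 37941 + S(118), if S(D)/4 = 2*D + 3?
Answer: 38897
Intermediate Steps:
S(D) = 12 + 8*D (S(D) = 4*(2*D + 3) = 4*(3 + 2*D) = 12 + 8*D)
37941 + S(118) = 37941 + (12 + 8*118) = 37941 + (12 + 944) = 37941 + 956 = 38897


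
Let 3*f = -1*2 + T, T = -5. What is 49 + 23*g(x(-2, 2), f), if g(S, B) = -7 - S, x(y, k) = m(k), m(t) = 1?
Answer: -135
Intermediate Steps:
x(y, k) = 1
f = -7/3 (f = (-1*2 - 5)/3 = (-2 - 5)/3 = (⅓)*(-7) = -7/3 ≈ -2.3333)
49 + 23*g(x(-2, 2), f) = 49 + 23*(-7 - 1*1) = 49 + 23*(-7 - 1) = 49 + 23*(-8) = 49 - 184 = -135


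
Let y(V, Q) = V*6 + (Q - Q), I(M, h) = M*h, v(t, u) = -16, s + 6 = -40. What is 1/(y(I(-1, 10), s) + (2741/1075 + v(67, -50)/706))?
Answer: -379475/21809527 ≈ -0.017399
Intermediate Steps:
s = -46 (s = -6 - 40 = -46)
y(V, Q) = 6*V (y(V, Q) = 6*V + 0 = 6*V)
1/(y(I(-1, 10), s) + (2741/1075 + v(67, -50)/706)) = 1/(6*(-1*10) + (2741/1075 - 16/706)) = 1/(6*(-10) + (2741*(1/1075) - 16*1/706)) = 1/(-60 + (2741/1075 - 8/353)) = 1/(-60 + 958973/379475) = 1/(-21809527/379475) = -379475/21809527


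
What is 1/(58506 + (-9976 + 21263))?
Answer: 1/69793 ≈ 1.4328e-5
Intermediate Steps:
1/(58506 + (-9976 + 21263)) = 1/(58506 + 11287) = 1/69793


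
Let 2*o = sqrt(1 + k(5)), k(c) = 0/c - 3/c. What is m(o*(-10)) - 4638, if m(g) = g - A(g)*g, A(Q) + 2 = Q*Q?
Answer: -4638 + 7*sqrt(10) ≈ -4615.9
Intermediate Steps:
A(Q) = -2 + Q**2 (A(Q) = -2 + Q*Q = -2 + Q**2)
k(c) = -3/c (k(c) = 0 - 3/c = -3/c)
o = sqrt(10)/10 (o = sqrt(1 - 3/5)/2 = sqrt(2/5)/2 = (sqrt(10)/5)/2 = sqrt(10)/10 ≈ 0.31623)
m(g) = g - g*(-2 + g**2) (m(g) = g - (-2 + g**2)*g = g - g*(-2 + g**2))
m(o*(-10)) - 4638 = ((sqrt(10)/10)*(-10))*(3 - ((sqrt(10)/10)*(-10))**2) - 4638 = (-sqrt(10))*(3 - (-sqrt(10))**2) - 4638 = (-sqrt(10))*(3 - 1*10) - 4638 = (-sqrt(10))*(3 - 10) - 4638 = -sqrt(10)*(-7) - 4638 = 7*sqrt(10) - 4638 = -4638 + 7*sqrt(10)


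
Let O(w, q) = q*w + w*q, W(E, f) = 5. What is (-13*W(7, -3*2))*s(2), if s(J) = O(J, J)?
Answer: -520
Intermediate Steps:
O(w, q) = 2*q*w (O(w, q) = q*w + q*w = 2*q*w)
s(J) = 2*J² (s(J) = 2*J*J = 2*J²)
(-13*W(7, -3*2))*s(2) = (-13*5)*(2*2²) = -130*4 = -65*8 = -520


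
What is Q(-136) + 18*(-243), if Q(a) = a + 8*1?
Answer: -4502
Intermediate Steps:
Q(a) = 8 + a (Q(a) = a + 8 = 8 + a)
Q(-136) + 18*(-243) = (8 - 136) + 18*(-243) = -128 - 4374 = -4502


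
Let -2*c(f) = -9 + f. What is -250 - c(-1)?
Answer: -255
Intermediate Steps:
c(f) = 9/2 - f/2 (c(f) = -(-9 + f)/2 = 9/2 - f/2)
-250 - c(-1) = -250 - (9/2 - ½*(-1)) = -250 - (9/2 + ½) = -250 - 1*5 = -250 - 5 = -255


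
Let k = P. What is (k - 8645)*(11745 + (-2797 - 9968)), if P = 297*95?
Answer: -19961400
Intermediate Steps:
P = 28215
k = 28215
(k - 8645)*(11745 + (-2797 - 9968)) = (28215 - 8645)*(11745 + (-2797 - 9968)) = 19570*(11745 - 12765) = 19570*(-1020) = -19961400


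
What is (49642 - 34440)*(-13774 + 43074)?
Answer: 445418600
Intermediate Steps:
(49642 - 34440)*(-13774 + 43074) = 15202*29300 = 445418600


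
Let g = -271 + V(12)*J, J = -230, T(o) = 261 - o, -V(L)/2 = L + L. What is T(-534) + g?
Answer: 11564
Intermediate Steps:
V(L) = -4*L (V(L) = -2*(L + L) = -4*L)
g = 10769 (g = -271 - 4*12*(-230) = -271 - 48*(-230) = -271 + 11040 = 10769)
T(-534) + g = (261 - 1*(-534)) + 10769 = (261 + 534) + 10769 = 795 + 10769 = 11564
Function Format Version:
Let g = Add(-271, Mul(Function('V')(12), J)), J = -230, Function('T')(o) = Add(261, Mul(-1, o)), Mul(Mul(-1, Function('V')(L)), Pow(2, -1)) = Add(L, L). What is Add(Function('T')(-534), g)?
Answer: 11564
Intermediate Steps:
Function('V')(L) = Mul(-4, L) (Function('V')(L) = Mul(-2, Add(L, L)) = Mul(-2, Mul(2, L)) = Mul(-4, L))
g = 10769 (g = Add(-271, Mul(Mul(-4, 12), -230)) = Add(-271, Mul(-48, -230)) = Add(-271, 11040) = 10769)
Add(Function('T')(-534), g) = Add(Add(261, Mul(-1, -534)), 10769) = Add(Add(261, 534), 10769) = Add(795, 10769) = 11564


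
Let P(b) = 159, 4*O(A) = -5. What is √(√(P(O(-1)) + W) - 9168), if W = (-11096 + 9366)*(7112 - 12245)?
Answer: √(-9168 + √8880249) ≈ 78.664*I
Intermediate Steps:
O(A) = -5/4 (O(A) = (¼)*(-5) = -5/4)
W = 8880090 (W = -1730*(-5133) = 8880090)
√(√(P(O(-1)) + W) - 9168) = √(√(159 + 8880090) - 9168) = √(√8880249 - 9168) = √(-9168 + √8880249)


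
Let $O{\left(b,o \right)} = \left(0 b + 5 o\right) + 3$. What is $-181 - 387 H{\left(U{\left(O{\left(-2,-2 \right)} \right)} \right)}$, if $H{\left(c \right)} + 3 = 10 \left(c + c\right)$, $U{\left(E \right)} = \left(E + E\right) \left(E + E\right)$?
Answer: $-1516060$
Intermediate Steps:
$O{\left(b,o \right)} = 3 + 5 o$ ($O{\left(b,o \right)} = \left(0 + 5 o\right) + 3 = 5 o + 3 = 3 + 5 o$)
$U{\left(E \right)} = 4 E^{2}$ ($U{\left(E \right)} = 2 E 2 E = 4 E^{2}$)
$H{\left(c \right)} = -3 + 20 c$ ($H{\left(c \right)} = -3 + 10 \left(c + c\right) = -3 + 10 \cdot 2 c = -3 + 20 c$)
$-181 - 387 H{\left(U{\left(O{\left(-2,-2 \right)} \right)} \right)} = -181 - 387 \left(-3 + 20 \cdot 4 \left(3 + 5 \left(-2\right)\right)^{2}\right) = -181 - 387 \left(-3 + 20 \cdot 4 \left(3 - 10\right)^{2}\right) = -181 - 387 \left(-3 + 20 \cdot 4 \left(-7\right)^{2}\right) = -181 - 387 \left(-3 + 20 \cdot 4 \cdot 49\right) = -181 - 387 \left(-3 + 20 \cdot 196\right) = -181 - 387 \left(-3 + 3920\right) = -181 - 1515879 = -1516060$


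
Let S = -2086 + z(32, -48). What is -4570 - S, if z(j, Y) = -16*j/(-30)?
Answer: -37516/15 ≈ -2501.1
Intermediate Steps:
z(j, Y) = 8*j/15 (z(j, Y) = -16*j*(-1/30) = 8*j/15)
S = -31034/15 (S = -2086 + (8/15)*32 = -2086 + 256/15 = -31034/15 ≈ -2068.9)
-4570 - S = -4570 - 1*(-31034/15) = -4570 + 31034/15 = -37516/15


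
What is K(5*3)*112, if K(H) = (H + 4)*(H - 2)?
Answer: 27664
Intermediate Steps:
K(H) = (-2 + H)*(4 + H) (K(H) = (4 + H)*(-2 + H) = (-2 + H)*(4 + H))
K(5*3)*112 = (-8 + (5*3)**2 + 2*(5*3))*112 = (-8 + 15**2 + 2*15)*112 = (-8 + 225 + 30)*112 = 247*112 = 27664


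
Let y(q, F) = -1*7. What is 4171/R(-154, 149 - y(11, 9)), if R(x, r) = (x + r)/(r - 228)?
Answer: -150156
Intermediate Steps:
y(q, F) = -7
R(x, r) = (r + x)/(-228 + r)
4171/R(-154, 149 - y(11, 9)) = 4171/((((149 - 1*(-7)) - 154)/(-228 + (149 - 1*(-7))))) = 4171/((((149 + 7) - 154)/(-228 + (149 + 7)))) = 4171/(((156 - 154)/(-228 + 156))) = 4171/((2/(-72))) = 4171/((-1/72*2)) = 4171/(-1/36) = 4171*(-36) = -150156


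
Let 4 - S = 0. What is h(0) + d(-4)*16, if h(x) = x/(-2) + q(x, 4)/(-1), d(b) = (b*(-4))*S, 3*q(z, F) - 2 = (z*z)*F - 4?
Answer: 3074/3 ≈ 1024.7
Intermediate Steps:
S = 4 (S = 4 - 1*0 = 4 + 0 = 4)
q(z, F) = -⅔ + F*z²/3 (q(z, F) = ⅔ + ((z*z)*F - 4)/3 = ⅔ + (z²*F - 4)/3 = ⅔ + (F*z² - 4)/3 = ⅔ + (-4 + F*z²)/3 = ⅔ + (-4/3 + F*z²/3) = -⅔ + F*z²/3)
d(b) = -16*b (d(b) = (b*(-4))*4 = -4*b*4 = -16*b)
h(x) = ⅔ - 4*x²/3 - x/2 (h(x) = x/(-2) + (-⅔ + (⅓)*4*x²)/(-1) = x*(-½) + (-⅔ + 4*x²/3)*(-1) = -x/2 + (⅔ - 4*x²/3) = ⅔ - 4*x²/3 - x/2)
h(0) + d(-4)*16 = (⅔ - 4/3*0² - ½*0) - 16*(-4)*16 = (⅔ - 4/3*0 + 0) + 64*16 = (⅔ + 0 + 0) + 1024 = ⅔ + 1024 = 3074/3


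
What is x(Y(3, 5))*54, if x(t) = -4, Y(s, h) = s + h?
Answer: -216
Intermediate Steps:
Y(s, h) = h + s
x(Y(3, 5))*54 = -4*54 = -216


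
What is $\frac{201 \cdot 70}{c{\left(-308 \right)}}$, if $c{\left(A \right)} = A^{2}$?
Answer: $\frac{1005}{6776} \approx 0.14832$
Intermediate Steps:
$\frac{201 \cdot 70}{c{\left(-308 \right)}} = \frac{201 \cdot 70}{\left(-308\right)^{2}} = \frac{14070}{94864} = 14070 \cdot \frac{1}{94864} = \frac{1005}{6776}$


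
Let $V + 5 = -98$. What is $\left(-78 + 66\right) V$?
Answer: $1236$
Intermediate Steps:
$V = -103$ ($V = -5 - 98 = -103$)
$\left(-78 + 66\right) V = \left(-78 + 66\right) \left(-103\right) = \left(-12\right) \left(-103\right) = 1236$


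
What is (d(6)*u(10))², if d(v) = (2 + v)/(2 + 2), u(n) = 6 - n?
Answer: 64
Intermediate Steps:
d(v) = ½ + v/4 (d(v) = (2 + v)/4 = (2 + v)*(¼) = ½ + v/4)
(d(6)*u(10))² = ((½ + (¼)*6)*(6 - 1*10))² = ((½ + 3/2)*(6 - 10))² = (2*(-4))² = (-8)² = 64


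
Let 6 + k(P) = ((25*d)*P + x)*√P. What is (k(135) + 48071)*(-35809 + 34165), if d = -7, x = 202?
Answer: -79018860 + 115522236*√15 ≈ 3.6840e+8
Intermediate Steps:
k(P) = -6 + √P*(202 - 175*P) (k(P) = -6 + ((25*(-7))*P + 202)*√P = -6 + (-175*P + 202)*√P = -6 + (202 - 175*P)*√P = -6 + √P*(202 - 175*P))
(k(135) + 48071)*(-35809 + 34165) = ((-6 - 70875*√15 + 202*√135) + 48071)*(-35809 + 34165) = ((-6 - 70875*√15 + 202*(3*√15)) + 48071)*(-1644) = ((-6 - 70875*√15 + 606*√15) + 48071)*(-1644) = ((-6 - 70269*√15) + 48071)*(-1644) = (48065 - 70269*√15)*(-1644) = -79018860 + 115522236*√15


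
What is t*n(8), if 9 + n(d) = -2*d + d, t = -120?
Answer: 2040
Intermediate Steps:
n(d) = -9 - d (n(d) = -9 + (-2*d + d) = -9 - d)
t*n(8) = -120*(-9 - 1*8) = -120*(-9 - 8) = -120*(-17) = 2040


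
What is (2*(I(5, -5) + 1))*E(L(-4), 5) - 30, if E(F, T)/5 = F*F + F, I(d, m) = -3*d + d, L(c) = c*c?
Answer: -24510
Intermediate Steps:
L(c) = c²
I(d, m) = -2*d
E(F, T) = 5*F + 5*F² (E(F, T) = 5*(F*F + F) = 5*(F² + F) = 5*(F + F²) = 5*F + 5*F²)
(2*(I(5, -5) + 1))*E(L(-4), 5) - 30 = (2*(-2*5 + 1))*(5*(-4)²*(1 + (-4)²)) - 30 = (2*(-10 + 1))*(5*16*(1 + 16)) - 30 = (2*(-9))*(5*16*17) - 30 = -18*1360 - 30 = -24480 - 30 = -24510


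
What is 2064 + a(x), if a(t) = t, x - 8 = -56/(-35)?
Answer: 10368/5 ≈ 2073.6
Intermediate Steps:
x = 48/5 (x = 8 - 56/(-35) = 8 - 56*(-1/35) = 8 + 8/5 = 48/5 ≈ 9.6000)
2064 + a(x) = 2064 + 48/5 = 10368/5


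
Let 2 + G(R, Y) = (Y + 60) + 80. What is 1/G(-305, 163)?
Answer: 1/301 ≈ 0.0033223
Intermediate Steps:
G(R, Y) = 138 + Y (G(R, Y) = -2 + ((Y + 60) + 80) = -2 + ((60 + Y) + 80) = -2 + (140 + Y) = 138 + Y)
1/G(-305, 163) = 1/(138 + 163) = 1/301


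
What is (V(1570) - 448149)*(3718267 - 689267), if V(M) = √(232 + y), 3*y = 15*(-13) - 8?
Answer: -1357443321000 + 3029000*√1479/3 ≈ -1.3574e+12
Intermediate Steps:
y = -203/3 (y = (15*(-13) - 8)/3 = (-195 - 8)/3 = (⅓)*(-203) = -203/3 ≈ -67.667)
V(M) = √1479/3 (V(M) = √(232 - 203/3) = √(493/3) = √1479/3)
(V(1570) - 448149)*(3718267 - 689267) = (√1479/3 - 448149)*(3718267 - 689267) = (-448149 + √1479/3)*3029000 = -1357443321000 + 3029000*√1479/3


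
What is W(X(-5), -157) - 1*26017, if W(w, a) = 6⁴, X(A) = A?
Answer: -24721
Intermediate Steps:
W(w, a) = 1296
W(X(-5), -157) - 1*26017 = 1296 - 1*26017 = 1296 - 26017 = -24721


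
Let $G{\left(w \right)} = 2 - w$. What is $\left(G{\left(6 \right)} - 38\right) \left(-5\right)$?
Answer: $210$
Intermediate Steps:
$\left(G{\left(6 \right)} - 38\right) \left(-5\right) = \left(\left(2 - 6\right) - 38\right) \left(-5\right) = \left(-4 - 38\right) \left(-5\right) = \left(-42\right) \left(-5\right) = 210$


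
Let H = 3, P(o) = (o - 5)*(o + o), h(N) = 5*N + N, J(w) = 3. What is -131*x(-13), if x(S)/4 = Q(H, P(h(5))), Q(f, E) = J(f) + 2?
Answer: -2620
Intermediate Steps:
h(N) = 6*N
P(o) = 2*o*(-5 + o) (P(o) = (-5 + o)*(2*o) = 2*o*(-5 + o))
Q(f, E) = 5 (Q(f, E) = 3 + 2 = 5)
x(S) = 20 (x(S) = 4*5 = 20)
-131*x(-13) = -131*20 = -2620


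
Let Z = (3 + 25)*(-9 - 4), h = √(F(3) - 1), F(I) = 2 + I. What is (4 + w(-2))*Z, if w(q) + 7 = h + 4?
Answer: -1092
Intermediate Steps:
h = 2 (h = √((2 + 3) - 1) = √(5 - 1) = √4 = 2)
Z = -364 (Z = 28*(-13) = -364)
w(q) = -1 (w(q) = -7 + (2 + 4) = -7 + 6 = -1)
(4 + w(-2))*Z = (4 - 1)*(-364) = 3*(-364) = -1092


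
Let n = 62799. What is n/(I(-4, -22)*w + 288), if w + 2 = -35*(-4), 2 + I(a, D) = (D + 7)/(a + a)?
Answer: 83732/361 ≈ 231.94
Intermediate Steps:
I(a, D) = -2 + (7 + D)/(2*a) (I(a, D) = -2 + (D + 7)/(a + a) = -2 + (7 + D)/((2*a)) = -2 + (7 + D)*(1/(2*a)) = -2 + (7 + D)/(2*a))
w = 138 (w = -2 - 35*(-4) = -2 + 140 = 138)
n/(I(-4, -22)*w + 288) = 62799/(((1/2)*(7 - 22 - 4*(-4))/(-4))*138 + 288) = 62799/(((1/2)*(-1/4)*(7 - 22 + 16))*138 + 288) = 62799/(((1/2)*(-1/4)*1)*138 + 288) = 62799/(-1/8*138 + 288) = 62799/(-69/4 + 288) = 62799/(1083/4) = 62799*(4/1083) = 83732/361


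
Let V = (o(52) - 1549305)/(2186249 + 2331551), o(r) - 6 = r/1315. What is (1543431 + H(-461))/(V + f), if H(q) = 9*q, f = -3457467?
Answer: -9144731208774000/20540491939897133 ≈ -0.44521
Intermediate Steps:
o(r) = 6 + r/1315
V = -2037328133/5940907000 (V = ((6 + (1/1315)*52) - 1549305)/(2186249 + 2331551) = ((6 + 52/1315) - 1549305)/4517800 = (7942/1315 - 1549305)*(1/4517800) = -2037328133/1315*1/4517800 = -2037328133/5940907000 ≈ -0.34293)
(1543431 + H(-461))/(V + f) = (1543431 + 9*(-461))/(-2037328133/5940907000 - 3457467) = (1543431 - 4149)/(-20540491939897133/5940907000) = 1539282*(-5940907000/20540491939897133) = -9144731208774000/20540491939897133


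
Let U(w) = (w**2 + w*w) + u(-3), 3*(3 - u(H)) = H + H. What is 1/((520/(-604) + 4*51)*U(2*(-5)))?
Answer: 151/6288170 ≈ 2.4013e-5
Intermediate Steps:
u(H) = 3 - 2*H/3 (u(H) = 3 - (H + H)/3 = 3 - 2*H/3)
U(w) = 5 + 2*w**2 (U(w) = (w**2 + w*w) + (3 - 2/3*(-3)) = (w**2 + w**2) + (3 + 2) = 2*w**2 + 5 = 5 + 2*w**2)
1/((520/(-604) + 4*51)*U(2*(-5))) = 1/((520/(-604) + 4*51)*(5 + 2*(2*(-5))**2)) = 1/((520*(-1/604) + 204)*(5 + 2*(-10)**2)) = 1/((-130/151 + 204)*(5 + 2*100)) = 1/((30674/151)*(5 + 200)) = (151/30674)/205 = (151/30674)*(1/205) = 151/6288170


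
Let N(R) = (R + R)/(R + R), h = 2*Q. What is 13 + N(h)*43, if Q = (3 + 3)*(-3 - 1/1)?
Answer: 56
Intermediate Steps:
Q = -24 (Q = 6*(-3 - 1*1) = 6*(-3 - 1) = 6*(-4) = -24)
h = -48 (h = 2*(-24) = -48)
N(R) = 1 (N(R) = (2*R)/((2*R)) = (2*R)*(1/(2*R)) = 1)
13 + N(h)*43 = 13 + 1*43 = 13 + 43 = 56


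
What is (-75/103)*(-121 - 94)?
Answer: 16125/103 ≈ 156.55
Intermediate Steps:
(-75/103)*(-121 - 94) = -75*1/103*(-215) = -75/103*(-215) = 16125/103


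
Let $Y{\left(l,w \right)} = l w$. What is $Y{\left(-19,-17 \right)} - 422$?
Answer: $-99$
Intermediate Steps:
$Y{\left(-19,-17 \right)} - 422 = \left(-19\right) \left(-17\right) - 422 = 323 - 422 = -99$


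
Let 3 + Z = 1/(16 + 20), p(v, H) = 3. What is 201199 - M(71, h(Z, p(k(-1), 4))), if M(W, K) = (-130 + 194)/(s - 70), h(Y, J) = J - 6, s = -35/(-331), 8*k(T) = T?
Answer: 4654760049/23135 ≈ 2.0120e+5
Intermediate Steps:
k(T) = T/8
s = 35/331 (s = -35*(-1/331) = 35/331 ≈ 0.10574)
Z = -107/36 (Z = -3 + 1/(16 + 20) = -3 + 1/36 = -107/36 ≈ -2.9722)
h(Y, J) = -6 + J
M(W, K) = -21184/23135 (M(W, K) = (-130 + 194)/(35/331 - 70) = 64/(-23135/331) = 64*(-331/23135) = -21184/23135)
201199 - M(71, h(Z, p(k(-1), 4))) = 201199 - 1*(-21184/23135) = 201199 + 21184/23135 = 4654760049/23135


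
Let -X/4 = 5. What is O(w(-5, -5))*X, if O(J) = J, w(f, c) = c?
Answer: 100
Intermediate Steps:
X = -20 (X = -4*5 = -20)
O(w(-5, -5))*X = -5*(-20) = 100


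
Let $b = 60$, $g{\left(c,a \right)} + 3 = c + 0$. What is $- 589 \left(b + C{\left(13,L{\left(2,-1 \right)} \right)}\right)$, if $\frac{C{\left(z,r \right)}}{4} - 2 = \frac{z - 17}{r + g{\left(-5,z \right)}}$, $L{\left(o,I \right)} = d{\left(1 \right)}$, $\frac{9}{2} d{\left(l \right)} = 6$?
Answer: $- \frac{207328}{5} \approx -41466.0$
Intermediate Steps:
$g{\left(c,a \right)} = -3 + c$ ($g{\left(c,a \right)} = -3 + \left(c + 0\right) = -3 + c$)
$d{\left(l \right)} = \frac{4}{3}$ ($d{\left(l \right)} = \frac{2}{9} \cdot 6 = \frac{4}{3}$)
$L{\left(o,I \right)} = \frac{4}{3}$
$C{\left(z,r \right)} = 8 + \frac{4 \left(-17 + z\right)}{-8 + r}$ ($C{\left(z,r \right)} = 8 + 4 \frac{z - 17}{r - 8} = 8 + 4 \frac{-17 + z}{r - 8} = 8 + 4 \frac{-17 + z}{-8 + r} = 8 + \frac{4 \left(-17 + z\right)}{-8 + r}$)
$- 589 \left(b + C{\left(13,L{\left(2,-1 \right)} \right)}\right) = - 589 \left(60 + \frac{4 \left(-33 + 13 + 2 \cdot \frac{4}{3}\right)}{-8 + \frac{4}{3}}\right) = - 589 \left(60 + \frac{4 \left(-33 + 13 + \frac{8}{3}\right)}{- \frac{20}{3}}\right) = - 589 \left(60 + 4 \left(- \frac{3}{20}\right) \left(- \frac{52}{3}\right)\right) = - 589 \left(60 + \frac{52}{5}\right) = \left(-589\right) \frac{352}{5} = - \frac{207328}{5}$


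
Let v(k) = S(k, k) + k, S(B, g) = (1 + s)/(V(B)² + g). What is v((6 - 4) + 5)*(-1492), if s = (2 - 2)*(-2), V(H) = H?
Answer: -146589/14 ≈ -10471.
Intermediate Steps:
s = 0 (s = 0*(-2) = 0)
S(B, g) = 1/(g + B²) (S(B, g) = (1 + 0)/(B² + g) = 1/(g + B²))
v(k) = k + 1/(k + k²) (v(k) = 1/(k + k²) + k = k + 1/(k + k²))
v((6 - 4) + 5)*(-1492) = ((1 + ((6 - 4) + 5)²*(1 + ((6 - 4) + 5)))/(((6 - 4) + 5)*(1 + ((6 - 4) + 5))))*(-1492) = ((1 + (2 + 5)²*(1 + (2 + 5)))/((2 + 5)*(1 + (2 + 5))))*(-1492) = ((1 + 7²*(1 + 7))/(7*(1 + 7)))*(-1492) = ((⅐)*(1 + 49*8)/8)*(-1492) = ((⅐)*(⅛)*(1 + 392))*(-1492) = ((⅐)*(⅛)*393)*(-1492) = (393/56)*(-1492) = -146589/14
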